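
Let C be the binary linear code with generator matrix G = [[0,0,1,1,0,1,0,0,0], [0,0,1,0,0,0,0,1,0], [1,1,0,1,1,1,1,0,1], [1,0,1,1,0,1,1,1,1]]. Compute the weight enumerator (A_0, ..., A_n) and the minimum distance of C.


Weight distribution: A_0 = 1, A_2 = 2, A_3 = 2, A_4 = 3, A_5 = 3, A_6 = 2, A_7 = 2, A_9 = 1. Minimum distance d = 2.

Enumerate all 2^4 = 16 messages m ∈ F_2^4.
For each, compute codeword c = mG in F_2^9, then tally its weight.
  m = 0000 → c = 000000000, weight = 0.
  m = 1000 → c = 001101000, weight = 3.
  m = 0100 → c = 001000010, weight = 2.
  m = 1100 → c = 000101010, weight = 3.
  m = 0010 → c = 110111101, weight = 7.
  m = 1010 → c = 111010101, weight = 6.
  m = 0110 → c = 111111111, weight = 9.
  m = 1110 → c = 110010111, weight = 6.
  m = 0001 → c = 101101111, weight = 7.
  m = 1001 → c = 100000111, weight = 4.
  m = 0101 → c = 100101101, weight = 5.
  m = 1101 → c = 101000101, weight = 4.
  m = 0011 → c = 011010010, weight = 4.
  m = 1011 → c = 010111010, weight = 5.
  m = 0111 → c = 010010000, weight = 2.
  m = 1111 → c = 011111000, weight = 5.
Tally weights:
  weight 0: 1 codewords.
  weight 2: 2 codewords.
  weight 3: 2 codewords.
  weight 4: 3 codewords.
  weight 5: 3 codewords.
  weight 6: 2 codewords.
  weight 7: 2 codewords.
  weight 9: 1 codewords.
Minimum distance d = smallest w > 0 with A_w > 0 = 2.
Sanity: Σ A_w = 16 = 2^4 = 16 ✓.


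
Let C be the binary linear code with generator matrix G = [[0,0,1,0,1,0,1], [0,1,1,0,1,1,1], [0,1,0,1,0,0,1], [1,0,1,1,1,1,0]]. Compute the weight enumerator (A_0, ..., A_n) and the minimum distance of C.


Weight distribution: A_0 = 1, A_1 = 1, A_2 = 1, A_3 = 4, A_4 = 5, A_5 = 3, A_6 = 1. Minimum distance d = 1.

Enumerate all 2^4 = 16 messages m ∈ F_2^4.
For each, compute codeword c = mG in F_2^7, then tally its weight.
  m = 0000 → c = 0000000, weight = 0.
  m = 1000 → c = 0010101, weight = 3.
  m = 0100 → c = 0110111, weight = 5.
  m = 1100 → c = 0100010, weight = 2.
  m = 0010 → c = 0101001, weight = 3.
  m = 1010 → c = 0111100, weight = 4.
  m = 0110 → c = 0011110, weight = 4.
  m = 1110 → c = 0001011, weight = 3.
  m = 0001 → c = 1011110, weight = 5.
  m = 1001 → c = 1001011, weight = 4.
  m = 0101 → c = 1101001, weight = 4.
  m = 1101 → c = 1111100, weight = 5.
  m = 0011 → c = 1110111, weight = 6.
  m = 1011 → c = 1100010, weight = 3.
  m = 0111 → c = 1000000, weight = 1.
  m = 1111 → c = 1010101, weight = 4.
Tally weights:
  weight 0: 1 codewords.
  weight 1: 1 codewords.
  weight 2: 1 codewords.
  weight 3: 4 codewords.
  weight 4: 5 codewords.
  weight 5: 3 codewords.
  weight 6: 1 codewords.
Minimum distance d = smallest w > 0 with A_w > 0 = 1.
Sanity: Σ A_w = 16 = 2^4 = 16 ✓.


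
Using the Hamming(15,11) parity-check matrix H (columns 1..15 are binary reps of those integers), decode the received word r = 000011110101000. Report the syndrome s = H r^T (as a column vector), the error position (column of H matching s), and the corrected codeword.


s = (1, 0, 1, 0)^T, error position = 10, corrected codeword c = 000011110001000

Compute s = H r^T mod 2 one row at a time:
  s_1 = 1 + 0 + 1 + 0 + 1 + 0 + 0 + 0 = 3 ≡ 1 (mod 2).
  s_2 = 0 + 1 + 1 + 1 + 1 + 0 + 0 + 0 = 4 ≡ 0 (mod 2).
  s_3 = 0 + 0 + 1 + 1 + 1 + 0 + 0 + 0 = 3 ≡ 1 (mod 2).
  s_4 = 0 + 0 + 1 + 1 + 0 + 0 + 0 + 0 = 2 ≡ 0 (mod 2).
s = (1, 0, 1, 0)^T — this equals column 10 of H (binary 1010), so error is at position 10.
Correct: flip bit 10 of r = 000011110101000 to get c = 000011110001000.


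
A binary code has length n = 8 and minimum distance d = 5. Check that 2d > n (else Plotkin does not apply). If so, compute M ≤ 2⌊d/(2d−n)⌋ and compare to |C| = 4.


Plotkin bound M ≤ 4; given |C| = 4 ≤ bound (satisfied).

Check applicability: 2d = 10, n = 8.
2d − n = 2 > 0, so Plotkin applies.
Compute d/(2d−n) = 5/2 ≈ 2.5000.
⌊d/(2d−n)⌋ = 2.
Plotkin bound: M ≤ 2·2 = 4.
Given |C| = 4, check: satisfied.
This |C| is at the Plotkin bound.


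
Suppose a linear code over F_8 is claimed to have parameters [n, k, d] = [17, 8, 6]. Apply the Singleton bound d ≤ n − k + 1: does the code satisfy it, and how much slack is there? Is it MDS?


Singleton RHS = n − k + 1 = 10, slack = 4, bound satisfied, not MDS.

Singleton bound: d ≤ n − k + 1.
Here n = 17, k = 8, so n − k + 1 = 10.
Given d = 6, check d ≤ 10: YES.
Slack = (n − k + 1) − d = 4.
The code is NOT MDS (slack = 4 > 0).
Description: the claimed parameters are [17, 8, 6]_8; such a code would be non-MDS.


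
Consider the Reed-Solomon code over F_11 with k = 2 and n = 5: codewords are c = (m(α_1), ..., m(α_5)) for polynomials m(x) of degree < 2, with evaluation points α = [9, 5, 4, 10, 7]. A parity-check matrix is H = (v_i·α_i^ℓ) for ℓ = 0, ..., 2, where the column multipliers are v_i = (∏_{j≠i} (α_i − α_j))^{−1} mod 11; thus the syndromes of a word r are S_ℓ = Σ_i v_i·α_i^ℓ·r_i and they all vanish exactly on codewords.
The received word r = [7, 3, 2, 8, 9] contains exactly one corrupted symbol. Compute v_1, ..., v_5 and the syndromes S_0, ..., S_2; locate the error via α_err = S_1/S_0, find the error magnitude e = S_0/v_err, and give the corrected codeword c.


S = (5, 2, 3), error at position 5, error magnitude e = 4, c = [7, 3, 2, 8, 5].

Step 1: column multipliers v_i = (∏_{j≠i}(α_i − α_j))^{−1} mod 11.
  i = 1 (α = 9): (9−5)(9−4)(9−10)(9−7) = 4·5·(−1)·2 = −40 ≡ 4, so v_1 = 4^{−1} = 3 (mod 11).
  i = 2 (α = 5): (5−9)(5−4)(5−10)(5−7) = (−4)·1·(−5)·(−2) = −40 ≡ 4, so v_2 = 4^{−1} = 3 (mod 11).
  i = 3 (α = 4): (4−9)(4−5)(4−10)(4−7) = (−5)·(−1)·(−6)·(−3) = 90 ≡ 2, so v_3 = 2^{−1} = 6 (mod 11).
  i = 4 (α = 10): (10−9)(10−5)(10−4)(10−7) = 1·5·6·3 = 90 ≡ 2, so v_4 = 2^{−1} = 6 (mod 11).
  i = 5 (α = 7): (7−9)(7−5)(7−4)(7−10) = (−2)·2·3·(−3) = 36 ≡ 3, so v_5 = 3^{−1} = 4 (mod 11).
  v = [3, 3, 6, 6, 4].
Step 2: syndromes of r = [7, 3, 2, 8, 9] (all sums mod 11).
  S_0 = Σ v_i r_i = 3·7 + 3·3 + 6·2 + 6·8 + 4·9 = 126 ≡ 5.
  S_1 = Σ v_i α_i r_i = 3·9·7 + 3·5·3 + 6·4·2 + 6·10·8 + 4·7·9 = 1014 ≡ 2.
  α_i^2 mod 11 = [4, 3, 5, 1, 5].
  S_2 = Σ v_i α_i^2 r_i = 3·4·7 + 3·3·3 + 6·5·2 + 6·1·8 + 4·5·9 = 399 ≡ 3.
  S = (5, 2, 3) ≠ 0, so r is not a codeword (an error is present).
Step 3: locate the error. For a single error e at position i, S_ℓ = v_i·e·α_i^ℓ, so α_err = S_1/S_0.
  S_0^{−1} = 5^{−1} = 9 (mod 11), so α_err = 2·9 = 18 ≡ 7 = α_5. Error position i = 5.
  Consistency check: S_2/S_1 = 3·6 = 18 ≡ 7 = α_err ✓ (single-error assumption holds).
Step 4: error magnitude e = S_0/v_5 = S_0·∏_{j≠5}(α_5 − α_j) = 5·3 = 15 ≡ 4 (mod 11).
Step 5: correct position 5: c_5 = r_5 − e = 9 − 4 ≡ 5 (mod 11). Hence c = [7, 3, 2, 8, 5].
  Check: interpolating c through the α_i gives m(x) = 9 + 1·x (degree < 2) with m(α_i) = c_i for every i, so c is indeed a codeword.


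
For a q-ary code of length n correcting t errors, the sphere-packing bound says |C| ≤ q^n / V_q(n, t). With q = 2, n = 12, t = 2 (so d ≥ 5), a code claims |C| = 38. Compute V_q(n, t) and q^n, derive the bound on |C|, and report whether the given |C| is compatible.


V_q(n, t) = 79, q^n = 4096, Hamming bound = 51, |C| = 38 ≤ bound (satisfied).

Step 1: Compute V_q(n, t) = Σ_{j=0}^2 C(n, j) (q−1)^j.
  j = 0: C(12,0)·(1)^0 = 1·1 = 1.
  j = 1: C(12,1)·(1)^1 = 12·1 = 12.
  j = 2: C(12,2)·(1)^2 = 66·1 = 66.
  V_q(n, t) = 1 + 12 + 66 = 79.
Step 2: q^n = 2^12 = 4096.
Step 3: Hamming bound ⌊q^n / V_q(n,t)⌋ = ⌊4096/79⌋ = 51.
Step 4: Compare |C| = 38 to 51: satisfied.
The claimed |C| lies below the Hamming bound.


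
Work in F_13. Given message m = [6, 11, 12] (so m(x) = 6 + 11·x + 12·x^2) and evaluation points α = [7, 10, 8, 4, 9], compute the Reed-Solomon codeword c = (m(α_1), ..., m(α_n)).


c = [8, 3, 4, 8, 11]

Message polynomial: m(x) = 6 + 11·x + 12·x^2 (mod 13).
For each evaluation point α_i, compute m(α_i) mod 13:
  α_1 = 7: Horner steps 12 → 4 → 8, so m(7) = 8.
  α_2 = 10: Horner steps 12 → 1 → 3, so m(10) = 3.
  α_3 = 8: Horner steps 12 → 3 → 4, so m(8) = 4.
  α_4 = 4: Horner steps 12 → 7 → 8, so m(4) = 8.
  α_5 = 9: Horner steps 12 → 2 → 11, so m(9) = 11.
Codeword c = [8, 3, 4, 8, 11] ∈ F_13^5.


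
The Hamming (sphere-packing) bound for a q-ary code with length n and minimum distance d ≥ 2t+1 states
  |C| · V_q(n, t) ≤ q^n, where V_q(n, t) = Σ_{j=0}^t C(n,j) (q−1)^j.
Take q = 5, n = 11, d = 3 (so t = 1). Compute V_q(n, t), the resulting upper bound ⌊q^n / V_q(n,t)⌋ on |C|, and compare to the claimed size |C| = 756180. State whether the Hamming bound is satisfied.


V_q(n, t) = 45, q^n = 48828125, Hamming bound = 1085069, |C| = 756180 ≤ bound (satisfied).

Step 1: Compute V_q(n, t) = Σ_{j=0}^1 C(n, j) (q−1)^j.
  j = 0: C(11,0)·(4)^0 = 1·1 = 1.
  j = 1: C(11,1)·(4)^1 = 11·4 = 44.
  V_q(n, t) = 1 + 44 = 45.
Step 2: q^n = 5^11 = 48828125.
Step 3: Hamming bound ⌊q^n / V_q(n,t)⌋ = ⌊48828125/45⌋ = 1085069.
Step 4: Compare |C| = 756180 to 1085069: satisfied.
The claimed |C| lies below the Hamming bound.


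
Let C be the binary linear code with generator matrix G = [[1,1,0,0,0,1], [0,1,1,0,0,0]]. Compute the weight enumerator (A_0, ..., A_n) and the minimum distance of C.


Weight distribution: A_0 = 1, A_2 = 1, A_3 = 2. Minimum distance d = 2.

Enumerate all 2^2 = 4 messages m ∈ F_2^2.
For each, compute codeword c = mG in F_2^6, then tally its weight.
  m = 00 → c = 000000, weight = 0.
  m = 10 → c = 110001, weight = 3.
  m = 01 → c = 011000, weight = 2.
  m = 11 → c = 101001, weight = 3.
Tally weights:
  weight 0: 1 codewords.
  weight 2: 1 codewords.
  weight 3: 2 codewords.
Minimum distance d = smallest w > 0 with A_w > 0 = 2.
Sanity: Σ A_w = 4 = 2^2 = 4 ✓.


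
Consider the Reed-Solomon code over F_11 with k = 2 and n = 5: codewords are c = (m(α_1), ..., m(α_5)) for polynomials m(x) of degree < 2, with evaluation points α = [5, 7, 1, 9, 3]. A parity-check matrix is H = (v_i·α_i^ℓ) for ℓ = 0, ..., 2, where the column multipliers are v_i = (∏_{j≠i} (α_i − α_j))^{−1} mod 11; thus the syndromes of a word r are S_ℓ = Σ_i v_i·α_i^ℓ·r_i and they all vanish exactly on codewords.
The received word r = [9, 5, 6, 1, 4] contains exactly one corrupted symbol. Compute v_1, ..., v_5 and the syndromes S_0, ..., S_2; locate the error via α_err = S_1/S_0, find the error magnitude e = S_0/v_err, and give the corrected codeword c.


S = (8, 2, 6), error at position 5, error magnitude e = 2, c = [9, 5, 6, 1, 2].

Step 1: column multipliers v_i = (∏_{j≠i}(α_i − α_j))^{−1} mod 11.
  i = 1 (α = 5): (5−7)(5−1)(5−9)(5−3) = (−2)·4·(−4)·2 = 64 ≡ 9, so v_1 = 9^{−1} = 5 (mod 11).
  i = 2 (α = 7): (7−5)(7−1)(7−9)(7−3) = 2·6·(−2)·4 = −96 ≡ 3, so v_2 = 3^{−1} = 4 (mod 11).
  i = 3 (α = 1): (1−5)(1−7)(1−9)(1−3) = (−4)·(−6)·(−8)·(−2) = 384 ≡ 10, so v_3 = 10^{−1} = 10 (mod 11).
  i = 4 (α = 9): (9−5)(9−7)(9−1)(9−3) = 4·2·8·6 = 384 ≡ 10, so v_4 = 10^{−1} = 10 (mod 11).
  i = 5 (α = 3): (3−5)(3−7)(3−1)(3−9) = (−2)·(−4)·2·(−6) = −96 ≡ 3, so v_5 = 3^{−1} = 4 (mod 11).
  v = [5, 4, 10, 10, 4].
Step 2: syndromes of r = [9, 5, 6, 1, 4] (all sums mod 11).
  S_0 = Σ v_i r_i = 5·9 + 4·5 + 10·6 + 10·1 + 4·4 = 151 ≡ 8.
  S_1 = Σ v_i α_i r_i = 5·5·9 + 4·7·5 + 10·1·6 + 10·9·1 + 4·3·4 = 563 ≡ 2.
  α_i^2 mod 11 = [3, 5, 1, 4, 9].
  S_2 = Σ v_i α_i^2 r_i = 5·3·9 + 4·5·5 + 10·1·6 + 10·4·1 + 4·9·4 = 479 ≡ 6.
  S = (8, 2, 6) ≠ 0, so r is not a codeword (an error is present).
Step 3: locate the error. For a single error e at position i, S_ℓ = v_i·e·α_i^ℓ, so α_err = S_1/S_0.
  S_0^{−1} = 8^{−1} = 7 (mod 11), so α_err = 2·7 = 14 ≡ 3 = α_5. Error position i = 5.
  Consistency check: S_2/S_1 = 6·6 = 36 ≡ 3 = α_err ✓ (single-error assumption holds).
Step 4: error magnitude e = S_0/v_5 = S_0·∏_{j≠5}(α_5 − α_j) = 8·3 = 24 ≡ 2 (mod 11).
Step 5: correct position 5: c_5 = r_5 − e = 4 − 2 ≡ 2 (mod 11). Hence c = [9, 5, 6, 1, 2].
  Check: interpolating c through the α_i gives m(x) = 8 + 9·x (degree < 2) with m(α_i) = c_i for every i, so c is indeed a codeword.


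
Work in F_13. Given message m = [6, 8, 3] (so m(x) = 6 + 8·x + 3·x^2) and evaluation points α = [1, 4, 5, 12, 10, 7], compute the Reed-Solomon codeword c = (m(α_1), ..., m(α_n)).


c = [4, 8, 4, 1, 9, 1]

Message polynomial: m(x) = 6 + 8·x + 3·x^2 (mod 13).
For each evaluation point α_i, compute m(α_i) mod 13:
  α_1 = 1: Horner steps 3 → 11 → 4, so m(1) = 4.
  α_2 = 4: Horner steps 3 → 7 → 8, so m(4) = 8.
  α_3 = 5: Horner steps 3 → 10 → 4, so m(5) = 4.
  α_4 = 12: Horner steps 3 → 5 → 1, so m(12) = 1.
  α_5 = 10: Horner steps 3 → 12 → 9, so m(10) = 9.
  α_6 = 7: Horner steps 3 → 3 → 1, so m(7) = 1.
Codeword c = [4, 8, 4, 1, 9, 1] ∈ F_13^6.


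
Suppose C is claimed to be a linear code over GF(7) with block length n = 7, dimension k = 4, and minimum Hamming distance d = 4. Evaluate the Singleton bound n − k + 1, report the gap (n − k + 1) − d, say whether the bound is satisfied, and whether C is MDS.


Singleton RHS = n − k + 1 = 4, slack = 0, bound satisfied, MDS.

Singleton bound: d ≤ n − k + 1.
Here n = 7, k = 4, so n − k + 1 = 4.
Given d = 4, check d ≤ 4: YES.
Slack = (n − k + 1) − d = 0.
The code is MDS (slack = 0).
Description: the claimed parameters are [7, 4, 4]_7; such a code would be MDS (meets Singleton bound).


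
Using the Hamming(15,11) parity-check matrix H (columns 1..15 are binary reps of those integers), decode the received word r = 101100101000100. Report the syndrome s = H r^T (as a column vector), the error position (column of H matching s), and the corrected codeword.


s = (0, 1, 0, 1)^T, error position = 5, corrected codeword c = 101110101000100

Compute s = H r^T mod 2 one row at a time:
  s_1 = 0 + 1 + 0 + 0 + 0 + 1 + 0 + 0 = 2 ≡ 0 (mod 2).
  s_2 = 1 + 0 + 0 + 1 + 0 + 1 + 0 + 0 = 3 ≡ 1 (mod 2).
  s_3 = 0 + 1 + 0 + 1 + 0 + 0 + 0 + 0 = 2 ≡ 0 (mod 2).
  s_4 = 1 + 1 + 0 + 1 + 1 + 0 + 1 + 0 = 5 ≡ 1 (mod 2).
s = (0, 1, 0, 1)^T — this equals column 5 of H (binary 0101), so error is at position 5.
Correct: flip bit 5 of r = 101100101000100 to get c = 101110101000100.


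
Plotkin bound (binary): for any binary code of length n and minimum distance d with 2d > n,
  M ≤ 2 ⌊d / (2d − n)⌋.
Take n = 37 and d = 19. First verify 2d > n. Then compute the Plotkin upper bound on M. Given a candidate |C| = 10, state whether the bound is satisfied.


Plotkin bound M ≤ 38; given |C| = 10 ≤ bound (satisfied).

Check applicability: 2d = 38, n = 37.
2d − n = 1 > 0, so Plotkin applies.
Compute d/(2d−n) = 19/1 ≈ 19.0000.
⌊d/(2d−n)⌋ = 19.
Plotkin bound: M ≤ 2·19 = 38.
Given |C| = 10, check: satisfied.
This |C| is below the Plotkin bound.


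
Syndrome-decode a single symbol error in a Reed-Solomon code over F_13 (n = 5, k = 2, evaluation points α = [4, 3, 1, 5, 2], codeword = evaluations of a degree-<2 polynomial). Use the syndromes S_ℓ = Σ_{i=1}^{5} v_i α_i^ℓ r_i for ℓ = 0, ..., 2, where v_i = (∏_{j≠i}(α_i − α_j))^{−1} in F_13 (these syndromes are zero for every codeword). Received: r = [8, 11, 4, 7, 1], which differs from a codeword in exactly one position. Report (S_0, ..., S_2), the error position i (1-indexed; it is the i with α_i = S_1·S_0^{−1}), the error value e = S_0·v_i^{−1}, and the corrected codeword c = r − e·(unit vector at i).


S = (12, 8, 1), error at position 4, error magnitude e = 2, c = [8, 11, 4, 5, 1].

Step 1: column multipliers v_i = (∏_{j≠i}(α_i − α_j))^{−1} mod 13.
  i = 1 (α = 4): (4−3)(4−1)(4−5)(4−2) = 1·3·(−1)·2 = −6 ≡ 7, so v_1 = 7^{−1} = 2 (mod 13).
  i = 2 (α = 3): (3−4)(3−1)(3−5)(3−2) = (−1)·2·(−2)·1 = 4 ≡ 4, so v_2 = 4^{−1} = 10 (mod 13).
  i = 3 (α = 1): (1−4)(1−3)(1−5)(1−2) = (−3)·(−2)·(−4)·(−1) = 24 ≡ 11, so v_3 = 11^{−1} = 6 (mod 13).
  i = 4 (α = 5): (5−4)(5−3)(5−1)(5−2) = 1·2·4·3 = 24 ≡ 11, so v_4 = 11^{−1} = 6 (mod 13).
  i = 5 (α = 2): (2−4)(2−3)(2−1)(2−5) = (−2)·(−1)·1·(−3) = −6 ≡ 7, so v_5 = 7^{−1} = 2 (mod 13).
  v = [2, 10, 6, 6, 2].
Step 2: syndromes of r = [8, 11, 4, 7, 1] (all sums mod 13).
  S_0 = Σ v_i r_i = 2·8 + 10·11 + 6·4 + 6·7 + 2·1 = 194 ≡ 12.
  S_1 = Σ v_i α_i r_i = 2·4·8 + 10·3·11 + 6·1·4 + 6·5·7 + 2·2·1 = 632 ≡ 8.
  α_i^2 mod 13 = [3, 9, 1, 12, 4].
  S_2 = Σ v_i α_i^2 r_i = 2·3·8 + 10·9·11 + 6·1·4 + 6·12·7 + 2·4·1 = 1574 ≡ 1.
  S = (12, 8, 1) ≠ 0, so r is not a codeword (an error is present).
Step 3: locate the error. For a single error e at position i, S_ℓ = v_i·e·α_i^ℓ, so α_err = S_1/S_0.
  S_0^{−1} = 12^{−1} = 12 (mod 13), so α_err = 8·12 = 96 ≡ 5 = α_4. Error position i = 4.
  Consistency check: S_2/S_1 = 1·5 = 5 ≡ 5 = α_err ✓ (single-error assumption holds).
Step 4: error magnitude e = S_0/v_4 = S_0·∏_{j≠4}(α_4 − α_j) = 12·11 = 132 ≡ 2 (mod 13).
Step 5: correct position 4: c_4 = r_4 − e = 7 − 2 ≡ 5 (mod 13). Hence c = [8, 11, 4, 5, 1].
  Check: interpolating c through the α_i gives m(x) = 7 + 10·x (degree < 2) with m(α_i) = c_i for every i, so c is indeed a codeword.


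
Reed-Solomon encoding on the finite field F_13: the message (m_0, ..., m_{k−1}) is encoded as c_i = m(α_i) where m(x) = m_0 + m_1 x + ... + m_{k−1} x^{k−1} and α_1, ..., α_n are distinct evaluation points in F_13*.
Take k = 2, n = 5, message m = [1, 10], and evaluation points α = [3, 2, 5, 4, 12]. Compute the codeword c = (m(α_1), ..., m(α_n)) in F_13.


c = [5, 8, 12, 2, 4]

Message polynomial: m(x) = 1 + 10·x (mod 13).
For each evaluation point α_i, compute m(α_i) mod 13:
  α_1 = 3: Horner steps 10 → 5, so m(3) = 5.
  α_2 = 2: Horner steps 10 → 8, so m(2) = 8.
  α_3 = 5: Horner steps 10 → 12, so m(5) = 12.
  α_4 = 4: Horner steps 10 → 2, so m(4) = 2.
  α_5 = 12: Horner steps 10 → 4, so m(12) = 4.
Codeword c = [5, 8, 12, 2, 4] ∈ F_13^5.


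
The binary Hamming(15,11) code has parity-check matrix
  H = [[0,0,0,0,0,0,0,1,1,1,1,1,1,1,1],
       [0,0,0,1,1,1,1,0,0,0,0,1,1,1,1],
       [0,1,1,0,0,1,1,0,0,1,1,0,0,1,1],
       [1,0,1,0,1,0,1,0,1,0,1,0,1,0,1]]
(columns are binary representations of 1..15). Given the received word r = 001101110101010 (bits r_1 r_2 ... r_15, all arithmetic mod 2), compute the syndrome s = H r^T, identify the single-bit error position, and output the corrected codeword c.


s = (0, 1, 1, 0)^T, error position = 6, corrected codeword c = 001100110101010

Compute s = H r^T mod 2 one row at a time:
  s_1 = 1 + 0 + 1 + 0 + 1 + 0 + 1 + 0 = 4 ≡ 0 (mod 2).
  s_2 = 1 + 0 + 1 + 1 + 1 + 0 + 1 + 0 = 5 ≡ 1 (mod 2).
  s_3 = 0 + 1 + 1 + 1 + 1 + 0 + 1 + 0 = 5 ≡ 1 (mod 2).
  s_4 = 0 + 1 + 0 + 1 + 0 + 0 + 0 + 0 = 2 ≡ 0 (mod 2).
s = (0, 1, 1, 0)^T — this equals column 6 of H (binary 0110), so error is at position 6.
Correct: flip bit 6 of r = 001101110101010 to get c = 001100110101010.


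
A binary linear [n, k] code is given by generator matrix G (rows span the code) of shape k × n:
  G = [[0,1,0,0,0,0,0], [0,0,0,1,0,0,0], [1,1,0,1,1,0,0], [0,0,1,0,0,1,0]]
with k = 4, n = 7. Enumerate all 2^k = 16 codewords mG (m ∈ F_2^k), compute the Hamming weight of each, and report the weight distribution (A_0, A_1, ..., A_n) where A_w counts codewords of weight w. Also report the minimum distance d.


Weight distribution: A_0 = 1, A_1 = 2, A_2 = 3, A_3 = 4, A_4 = 3, A_5 = 2, A_6 = 1. Minimum distance d = 1.

Enumerate all 2^4 = 16 messages m ∈ F_2^4.
For each, compute codeword c = mG in F_2^7, then tally its weight.
  m = 0000 → c = 0000000, weight = 0.
  m = 1000 → c = 0100000, weight = 1.
  m = 0100 → c = 0001000, weight = 1.
  m = 1100 → c = 0101000, weight = 2.
  m = 0010 → c = 1101100, weight = 4.
  m = 1010 → c = 1001100, weight = 3.
  m = 0110 → c = 1100100, weight = 3.
  m = 1110 → c = 1000100, weight = 2.
  m = 0001 → c = 0010010, weight = 2.
  m = 1001 → c = 0110010, weight = 3.
  m = 0101 → c = 0011010, weight = 3.
  m = 1101 → c = 0111010, weight = 4.
  m = 0011 → c = 1111110, weight = 6.
  m = 1011 → c = 1011110, weight = 5.
  m = 0111 → c = 1110110, weight = 5.
  m = 1111 → c = 1010110, weight = 4.
Tally weights:
  weight 0: 1 codewords.
  weight 1: 2 codewords.
  weight 2: 3 codewords.
  weight 3: 4 codewords.
  weight 4: 3 codewords.
  weight 5: 2 codewords.
  weight 6: 1 codewords.
Minimum distance d = smallest w > 0 with A_w > 0 = 1.
Sanity: Σ A_w = 16 = 2^4 = 16 ✓.


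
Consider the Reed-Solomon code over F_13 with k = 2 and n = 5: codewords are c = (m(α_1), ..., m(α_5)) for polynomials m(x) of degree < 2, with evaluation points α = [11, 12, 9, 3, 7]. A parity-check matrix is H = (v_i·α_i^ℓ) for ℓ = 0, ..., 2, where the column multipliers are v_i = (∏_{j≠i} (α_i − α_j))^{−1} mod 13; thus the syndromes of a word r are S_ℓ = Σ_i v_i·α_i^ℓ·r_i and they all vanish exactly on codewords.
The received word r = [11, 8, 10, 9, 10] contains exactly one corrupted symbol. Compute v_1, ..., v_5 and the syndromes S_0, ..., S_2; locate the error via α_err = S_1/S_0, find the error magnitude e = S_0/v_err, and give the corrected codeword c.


S = (12, 4, 10), error at position 3, error magnitude e = 6, c = [11, 8, 4, 9, 10].

Step 1: column multipliers v_i = (∏_{j≠i}(α_i − α_j))^{−1} mod 13.
  i = 1 (α = 11): (11−12)(11−9)(11−3)(11−7) = (−1)·2·8·4 = −64 ≡ 1, so v_1 = 1^{−1} = 1 (mod 13).
  i = 2 (α = 12): (12−11)(12−9)(12−3)(12−7) = 1·3·9·5 = 135 ≡ 5, so v_2 = 5^{−1} = 8 (mod 13).
  i = 3 (α = 9): (9−11)(9−12)(9−3)(9−7) = (−2)·(−3)·6·2 = 72 ≡ 7, so v_3 = 7^{−1} = 2 (mod 13).
  i = 4 (α = 3): (3−11)(3−12)(3−9)(3−7) = (−8)·(−9)·(−6)·(−4) = 1728 ≡ 12, so v_4 = 12^{−1} = 12 (mod 13).
  i = 5 (α = 7): (7−11)(7−12)(7−9)(7−3) = (−4)·(−5)·(−2)·4 = −160 ≡ 9, so v_5 = 9^{−1} = 3 (mod 13).
  v = [1, 8, 2, 12, 3].
Step 2: syndromes of r = [11, 8, 10, 9, 10] (all sums mod 13).
  S_0 = Σ v_i r_i = 1·11 + 8·8 + 2·10 + 12·9 + 3·10 = 233 ≡ 12.
  S_1 = Σ v_i α_i r_i = 1·11·11 + 8·12·8 + 2·9·10 + 12·3·9 + 3·7·10 = 1603 ≡ 4.
  α_i^2 mod 13 = [4, 1, 3, 9, 10].
  S_2 = Σ v_i α_i^2 r_i = 1·4·11 + 8·1·8 + 2·3·10 + 12·9·9 + 3·10·10 = 1440 ≡ 10.
  S = (12, 4, 10) ≠ 0, so r is not a codeword (an error is present).
Step 3: locate the error. For a single error e at position i, S_ℓ = v_i·e·α_i^ℓ, so α_err = S_1/S_0.
  S_0^{−1} = 12^{−1} = 12 (mod 13), so α_err = 4·12 = 48 ≡ 9 = α_3. Error position i = 3.
  Consistency check: S_2/S_1 = 10·10 = 100 ≡ 9 = α_err ✓ (single-error assumption holds).
Step 4: error magnitude e = S_0/v_3 = S_0·∏_{j≠3}(α_3 − α_j) = 12·7 = 84 ≡ 6 (mod 13).
Step 5: correct position 3: c_3 = r_3 − e = 10 − 6 ≡ 4 (mod 13). Hence c = [11, 8, 4, 9, 10].
  Check: interpolating c through the α_i gives m(x) = 5 + 10·x (degree < 2) with m(α_i) = c_i for every i, so c is indeed a codeword.


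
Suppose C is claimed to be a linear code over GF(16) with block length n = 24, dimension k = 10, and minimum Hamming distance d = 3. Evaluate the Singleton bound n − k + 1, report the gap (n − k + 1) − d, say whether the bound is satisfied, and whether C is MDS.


Singleton RHS = n − k + 1 = 15, slack = 12, bound satisfied, not MDS.

Singleton bound: d ≤ n − k + 1.
Here n = 24, k = 10, so n − k + 1 = 15.
Given d = 3, check d ≤ 15: YES.
Slack = (n − k + 1) − d = 12.
The code is NOT MDS (slack = 12 > 0).
Description: the claimed parameters are [24, 10, 3]_16; such a code would be non-MDS.


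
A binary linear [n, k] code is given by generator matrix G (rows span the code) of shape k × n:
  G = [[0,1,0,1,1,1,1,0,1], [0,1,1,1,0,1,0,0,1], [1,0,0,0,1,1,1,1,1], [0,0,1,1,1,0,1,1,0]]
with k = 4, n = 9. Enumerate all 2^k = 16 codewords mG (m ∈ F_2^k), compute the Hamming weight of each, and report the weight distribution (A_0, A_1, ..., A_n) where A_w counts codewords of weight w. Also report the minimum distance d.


Weight distribution: A_0 = 1, A_2 = 2, A_3 = 1, A_4 = 1, A_5 = 6, A_6 = 4, A_7 = 1. Minimum distance d = 2.

Enumerate all 2^4 = 16 messages m ∈ F_2^4.
For each, compute codeword c = mG in F_2^9, then tally its weight.
  m = 0000 → c = 000000000, weight = 0.
  m = 1000 → c = 010111101, weight = 6.
  m = 0100 → c = 011101001, weight = 5.
  m = 1100 → c = 001010100, weight = 3.
  m = 0010 → c = 100011111, weight = 6.
  m = 1010 → c = 110100010, weight = 4.
  m = 0110 → c = 111110110, weight = 7.
  m = 1110 → c = 101001011, weight = 5.
  m = 0001 → c = 001110110, weight = 5.
  m = 1001 → c = 011001011, weight = 5.
  m = 0101 → c = 010011111, weight = 6.
  m = 1101 → c = 000100010, weight = 2.
  m = 0011 → c = 101101001, weight = 5.
  m = 1011 → c = 111010100, weight = 5.
  m = 0111 → c = 110000000, weight = 2.
  m = 1111 → c = 100111101, weight = 6.
Tally weights:
  weight 0: 1 codewords.
  weight 2: 2 codewords.
  weight 3: 1 codewords.
  weight 4: 1 codewords.
  weight 5: 6 codewords.
  weight 6: 4 codewords.
  weight 7: 1 codewords.
Minimum distance d = smallest w > 0 with A_w > 0 = 2.
Sanity: Σ A_w = 16 = 2^4 = 16 ✓.


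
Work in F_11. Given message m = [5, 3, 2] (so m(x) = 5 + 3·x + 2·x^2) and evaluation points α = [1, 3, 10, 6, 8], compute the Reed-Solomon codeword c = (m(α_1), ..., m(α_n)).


c = [10, 10, 4, 7, 3]

Message polynomial: m(x) = 5 + 3·x + 2·x^2 (mod 11).
For each evaluation point α_i, compute m(α_i) mod 11:
  α_1 = 1: Horner steps 2 → 5 → 10, so m(1) = 10.
  α_2 = 3: Horner steps 2 → 9 → 10, so m(3) = 10.
  α_3 = 10: Horner steps 2 → 1 → 4, so m(10) = 4.
  α_4 = 6: Horner steps 2 → 4 → 7, so m(6) = 7.
  α_5 = 8: Horner steps 2 → 8 → 3, so m(8) = 3.
Codeword c = [10, 10, 4, 7, 3] ∈ F_11^5.


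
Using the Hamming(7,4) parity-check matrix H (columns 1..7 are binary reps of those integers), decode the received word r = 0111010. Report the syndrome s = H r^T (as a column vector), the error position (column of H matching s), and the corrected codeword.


s = (0, 1, 1)^T, error position = 3, corrected codeword c = 0101010

Compute s = H r^T mod 2 one row at a time:
  s_1 = 1 + 0 + 1 + 0 = 2 ≡ 0 (mod 2).
  s_2 = 1 + 1 + 1 + 0 = 3 ≡ 1 (mod 2).
  s_3 = 0 + 1 + 0 + 0 = 1 ≡ 1 (mod 2).
s = (0, 1, 1)^T — this equals column 3 of H (binary 011), so error is at position 3.
Correct: flip bit 3 of r = 0111010 to get c = 0101010.


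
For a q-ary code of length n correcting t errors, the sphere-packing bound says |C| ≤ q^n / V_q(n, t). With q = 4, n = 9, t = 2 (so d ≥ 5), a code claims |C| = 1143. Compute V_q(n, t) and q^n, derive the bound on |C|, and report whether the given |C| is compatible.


V_q(n, t) = 352, q^n = 262144, Hamming bound = 744, |C| = 1143 > bound (violated).

Step 1: Compute V_q(n, t) = Σ_{j=0}^2 C(n, j) (q−1)^j.
  j = 0: C(9,0)·(3)^0 = 1·1 = 1.
  j = 1: C(9,1)·(3)^1 = 9·3 = 27.
  j = 2: C(9,2)·(3)^2 = 36·9 = 324.
  V_q(n, t) = 1 + 27 + 324 = 352.
Step 2: q^n = 4^9 = 262144.
Step 3: Hamming bound ⌊q^n / V_q(n,t)⌋ = ⌊262144/352⌋ = 744.
Step 4: Compare |C| = 1143 to 744: violated.
The claimed |C| lies above the Hamming bound, so no 4-ary code of length 9 with d ≥ 5 can have 1143 codewords.


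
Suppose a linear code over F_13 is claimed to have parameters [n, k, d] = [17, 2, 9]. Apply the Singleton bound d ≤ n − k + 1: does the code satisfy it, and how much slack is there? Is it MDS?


Singleton RHS = n − k + 1 = 16, slack = 7, bound satisfied, not MDS.

Singleton bound: d ≤ n − k + 1.
Here n = 17, k = 2, so n − k + 1 = 16.
Given d = 9, check d ≤ 16: YES.
Slack = (n − k + 1) − d = 7.
The code is NOT MDS (slack = 7 > 0).
Description: the claimed parameters are [17, 2, 9]_13; such a code would be non-MDS.


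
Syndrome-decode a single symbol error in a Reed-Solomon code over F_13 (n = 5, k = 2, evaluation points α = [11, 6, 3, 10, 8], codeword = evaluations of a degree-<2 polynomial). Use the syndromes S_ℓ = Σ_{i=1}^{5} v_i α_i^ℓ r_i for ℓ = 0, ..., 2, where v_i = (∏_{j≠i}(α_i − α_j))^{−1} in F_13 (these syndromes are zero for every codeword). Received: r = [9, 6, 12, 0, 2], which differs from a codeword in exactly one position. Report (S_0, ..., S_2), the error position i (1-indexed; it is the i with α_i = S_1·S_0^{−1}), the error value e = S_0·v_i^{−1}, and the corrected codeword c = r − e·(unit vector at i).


S = (6, 8, 2), error at position 4, error magnitude e = 2, c = [9, 6, 12, 11, 2].

Step 1: column multipliers v_i = (∏_{j≠i}(α_i − α_j))^{−1} mod 13.
  i = 1 (α = 11): (11−6)(11−3)(11−10)(11−8) = 5·8·1·3 = 120 ≡ 3, so v_1 = 3^{−1} = 9 (mod 13).
  i = 2 (α = 6): (6−11)(6−3)(6−10)(6−8) = (−5)·3·(−4)·(−2) = −120 ≡ 10, so v_2 = 10^{−1} = 4 (mod 13).
  i = 3 (α = 3): (3−11)(3−6)(3−10)(3−8) = (−8)·(−3)·(−7)·(−5) = 840 ≡ 8, so v_3 = 8^{−1} = 5 (mod 13).
  i = 4 (α = 10): (10−11)(10−6)(10−3)(10−8) = (−1)·4·7·2 = −56 ≡ 9, so v_4 = 9^{−1} = 3 (mod 13).
  i = 5 (α = 8): (8−11)(8−6)(8−3)(8−10) = (−3)·2·5·(−2) = 60 ≡ 8, so v_5 = 8^{−1} = 5 (mod 13).
  v = [9, 4, 5, 3, 5].
Step 2: syndromes of r = [9, 6, 12, 0, 2] (all sums mod 13).
  S_0 = Σ v_i r_i = 9·9 + 4·6 + 5·12 + 3·0 + 5·2 = 175 ≡ 6.
  S_1 = Σ v_i α_i r_i = 9·11·9 + 4·6·6 + 5·3·12 + 3·10·0 + 5·8·2 = 1295 ≡ 8.
  α_i^2 mod 13 = [4, 10, 9, 9, 12].
  S_2 = Σ v_i α_i^2 r_i = 9·4·9 + 4·10·6 + 5·9·12 + 3·9·0 + 5·12·2 = 1224 ≡ 2.
  S = (6, 8, 2) ≠ 0, so r is not a codeword (an error is present).
Step 3: locate the error. For a single error e at position i, S_ℓ = v_i·e·α_i^ℓ, so α_err = S_1/S_0.
  S_0^{−1} = 6^{−1} = 11 (mod 13), so α_err = 8·11 = 88 ≡ 10 = α_4. Error position i = 4.
  Consistency check: S_2/S_1 = 2·5 = 10 ≡ 10 = α_err ✓ (single-error assumption holds).
Step 4: error magnitude e = S_0/v_4 = S_0·∏_{j≠4}(α_4 − α_j) = 6·9 = 54 ≡ 2 (mod 13).
Step 5: correct position 4: c_4 = r_4 − e = 0 − 2 ≡ 11 (mod 13). Hence c = [9, 6, 12, 11, 2].
  Check: interpolating c through the α_i gives m(x) = 5 + 11·x (degree < 2) with m(α_i) = c_i for every i, so c is indeed a codeword.


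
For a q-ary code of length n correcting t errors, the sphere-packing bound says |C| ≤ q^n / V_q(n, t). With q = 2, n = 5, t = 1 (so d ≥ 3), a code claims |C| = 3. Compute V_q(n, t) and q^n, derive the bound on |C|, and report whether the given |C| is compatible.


V_q(n, t) = 6, q^n = 32, Hamming bound = 5, |C| = 3 ≤ bound (satisfied).

Step 1: Compute V_q(n, t) = Σ_{j=0}^1 C(n, j) (q−1)^j.
  j = 0: C(5,0)·(1)^0 = 1·1 = 1.
  j = 1: C(5,1)·(1)^1 = 5·1 = 5.
  V_q(n, t) = 1 + 5 = 6.
Step 2: q^n = 2^5 = 32.
Step 3: Hamming bound ⌊q^n / V_q(n,t)⌋ = ⌊32/6⌋ = 5.
Step 4: Compare |C| = 3 to 5: satisfied.
The claimed |C| lies below the Hamming bound.


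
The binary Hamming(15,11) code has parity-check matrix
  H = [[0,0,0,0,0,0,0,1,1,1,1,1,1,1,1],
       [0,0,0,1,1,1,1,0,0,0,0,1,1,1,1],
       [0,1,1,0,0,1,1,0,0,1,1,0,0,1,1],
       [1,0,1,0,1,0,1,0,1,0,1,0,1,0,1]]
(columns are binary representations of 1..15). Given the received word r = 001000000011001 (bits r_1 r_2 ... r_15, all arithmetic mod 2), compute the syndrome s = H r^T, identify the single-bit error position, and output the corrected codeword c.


s = (1, 0, 1, 1)^T, error position = 11, corrected codeword c = 001000000001001

Compute s = H r^T mod 2 one row at a time:
  s_1 = 0 + 0 + 0 + 1 + 1 + 0 + 0 + 1 = 3 ≡ 1 (mod 2).
  s_2 = 0 + 0 + 0 + 0 + 1 + 0 + 0 + 1 = 2 ≡ 0 (mod 2).
  s_3 = 0 + 1 + 0 + 0 + 0 + 1 + 0 + 1 = 3 ≡ 1 (mod 2).
  s_4 = 0 + 1 + 0 + 0 + 0 + 1 + 0 + 1 = 3 ≡ 1 (mod 2).
s = (1, 0, 1, 1)^T — this equals column 11 of H (binary 1011), so error is at position 11.
Correct: flip bit 11 of r = 001000000011001 to get c = 001000000001001.


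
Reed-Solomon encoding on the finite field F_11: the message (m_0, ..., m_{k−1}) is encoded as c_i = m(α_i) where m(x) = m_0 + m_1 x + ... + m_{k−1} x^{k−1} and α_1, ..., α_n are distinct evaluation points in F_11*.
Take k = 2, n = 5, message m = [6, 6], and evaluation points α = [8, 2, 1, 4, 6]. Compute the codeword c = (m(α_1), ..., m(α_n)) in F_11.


c = [10, 7, 1, 8, 9]

Message polynomial: m(x) = 6 + 6·x (mod 11).
For each evaluation point α_i, compute m(α_i) mod 11:
  α_1 = 8: Horner steps 6 → 10, so m(8) = 10.
  α_2 = 2: Horner steps 6 → 7, so m(2) = 7.
  α_3 = 1: Horner steps 6 → 1, so m(1) = 1.
  α_4 = 4: Horner steps 6 → 8, so m(4) = 8.
  α_5 = 6: Horner steps 6 → 9, so m(6) = 9.
Codeword c = [10, 7, 1, 8, 9] ∈ F_11^5.


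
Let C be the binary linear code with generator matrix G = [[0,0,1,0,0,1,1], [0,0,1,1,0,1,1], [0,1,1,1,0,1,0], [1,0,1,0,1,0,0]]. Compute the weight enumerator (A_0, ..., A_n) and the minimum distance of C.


Weight distribution: A_0 = 1, A_1 = 1, A_2 = 1, A_3 = 4, A_4 = 5, A_5 = 3, A_6 = 1. Minimum distance d = 1.

Enumerate all 2^4 = 16 messages m ∈ F_2^4.
For each, compute codeword c = mG in F_2^7, then tally its weight.
  m = 0000 → c = 0000000, weight = 0.
  m = 1000 → c = 0010011, weight = 3.
  m = 0100 → c = 0011011, weight = 4.
  m = 1100 → c = 0001000, weight = 1.
  m = 0010 → c = 0111010, weight = 4.
  m = 1010 → c = 0101001, weight = 3.
  m = 0110 → c = 0100001, weight = 2.
  m = 1110 → c = 0110010, weight = 3.
  m = 0001 → c = 1010100, weight = 3.
  m = 1001 → c = 1000111, weight = 4.
  m = 0101 → c = 1001111, weight = 5.
  m = 1101 → c = 1011100, weight = 4.
  m = 0011 → c = 1101110, weight = 5.
  m = 1011 → c = 1111101, weight = 6.
  m = 0111 → c = 1110101, weight = 5.
  m = 1111 → c = 1100110, weight = 4.
Tally weights:
  weight 0: 1 codewords.
  weight 1: 1 codewords.
  weight 2: 1 codewords.
  weight 3: 4 codewords.
  weight 4: 5 codewords.
  weight 5: 3 codewords.
  weight 6: 1 codewords.
Minimum distance d = smallest w > 0 with A_w > 0 = 1.
Sanity: Σ A_w = 16 = 2^4 = 16 ✓.


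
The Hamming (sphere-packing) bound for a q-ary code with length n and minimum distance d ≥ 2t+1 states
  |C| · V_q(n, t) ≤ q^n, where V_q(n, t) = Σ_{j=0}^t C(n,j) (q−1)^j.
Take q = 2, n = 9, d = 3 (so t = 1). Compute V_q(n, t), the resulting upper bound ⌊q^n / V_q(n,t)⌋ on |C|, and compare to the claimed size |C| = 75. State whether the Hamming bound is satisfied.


V_q(n, t) = 10, q^n = 512, Hamming bound = 51, |C| = 75 > bound (violated).

Step 1: Compute V_q(n, t) = Σ_{j=0}^1 C(n, j) (q−1)^j.
  j = 0: C(9,0)·(1)^0 = 1·1 = 1.
  j = 1: C(9,1)·(1)^1 = 9·1 = 9.
  V_q(n, t) = 1 + 9 = 10.
Step 2: q^n = 2^9 = 512.
Step 3: Hamming bound ⌊q^n / V_q(n,t)⌋ = ⌊512/10⌋ = 51.
Step 4: Compare |C| = 75 to 51: violated.
The claimed |C| lies above the Hamming bound, so no 2-ary code of length 9 with d ≥ 3 can have 75 codewords.


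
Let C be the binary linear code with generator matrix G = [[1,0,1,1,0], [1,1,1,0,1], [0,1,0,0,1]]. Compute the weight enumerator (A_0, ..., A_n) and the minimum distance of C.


Weight distribution: A_0 = 1, A_1 = 1, A_2 = 2, A_3 = 2, A_4 = 1, A_5 = 1. Minimum distance d = 1.

Enumerate all 2^3 = 8 messages m ∈ F_2^3.
For each, compute codeword c = mG in F_2^5, then tally its weight.
  m = 000 → c = 00000, weight = 0.
  m = 100 → c = 10110, weight = 3.
  m = 010 → c = 11101, weight = 4.
  m = 110 → c = 01011, weight = 3.
  m = 001 → c = 01001, weight = 2.
  m = 101 → c = 11111, weight = 5.
  m = 011 → c = 10100, weight = 2.
  m = 111 → c = 00010, weight = 1.
Tally weights:
  weight 0: 1 codewords.
  weight 1: 1 codewords.
  weight 2: 2 codewords.
  weight 3: 2 codewords.
  weight 4: 1 codewords.
  weight 5: 1 codewords.
Minimum distance d = smallest w > 0 with A_w > 0 = 1.
Sanity: Σ A_w = 8 = 2^3 = 8 ✓.


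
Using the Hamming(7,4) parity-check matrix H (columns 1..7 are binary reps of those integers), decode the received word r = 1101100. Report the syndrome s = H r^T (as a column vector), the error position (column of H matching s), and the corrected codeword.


s = (0, 1, 0)^T, error position = 2, corrected codeword c = 1001100

Compute s = H r^T mod 2 one row at a time:
  s_1 = 1 + 1 + 0 + 0 = 2 ≡ 0 (mod 2).
  s_2 = 1 + 0 + 0 + 0 = 1 ≡ 1 (mod 2).
  s_3 = 1 + 0 + 1 + 0 = 2 ≡ 0 (mod 2).
s = (0, 1, 0)^T — this equals column 2 of H (binary 010), so error is at position 2.
Correct: flip bit 2 of r = 1101100 to get c = 1001100.


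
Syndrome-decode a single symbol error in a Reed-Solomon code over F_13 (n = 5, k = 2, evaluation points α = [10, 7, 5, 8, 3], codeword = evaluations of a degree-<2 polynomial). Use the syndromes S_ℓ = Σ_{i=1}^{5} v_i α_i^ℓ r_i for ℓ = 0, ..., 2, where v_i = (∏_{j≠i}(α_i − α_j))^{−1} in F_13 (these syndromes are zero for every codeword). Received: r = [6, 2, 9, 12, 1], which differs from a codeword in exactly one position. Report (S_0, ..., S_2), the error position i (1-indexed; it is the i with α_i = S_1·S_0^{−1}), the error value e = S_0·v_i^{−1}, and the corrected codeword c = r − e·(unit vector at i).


S = (8, 1, 5), error at position 3, error magnitude e = 1, c = [6, 2, 8, 12, 1].

Step 1: column multipliers v_i = (∏_{j≠i}(α_i − α_j))^{−1} mod 13.
  i = 1 (α = 10): (10−7)(10−5)(10−8)(10−3) = 3·5·2·7 = 210 ≡ 2, so v_1 = 2^{−1} = 7 (mod 13).
  i = 2 (α = 7): (7−10)(7−5)(7−8)(7−3) = (−3)·2·(−1)·4 = 24 ≡ 11, so v_2 = 11^{−1} = 6 (mod 13).
  i = 3 (α = 5): (5−10)(5−7)(5−8)(5−3) = (−5)·(−2)·(−3)·2 = −60 ≡ 5, so v_3 = 5^{−1} = 8 (mod 13).
  i = 4 (α = 8): (8−10)(8−7)(8−5)(8−3) = (−2)·1·3·5 = −30 ≡ 9, so v_4 = 9^{−1} = 3 (mod 13).
  i = 5 (α = 3): (3−10)(3−7)(3−5)(3−8) = (−7)·(−4)·(−2)·(−5) = 280 ≡ 7, so v_5 = 7^{−1} = 2 (mod 13).
  v = [7, 6, 8, 3, 2].
Step 2: syndromes of r = [6, 2, 9, 12, 1] (all sums mod 13).
  S_0 = Σ v_i r_i = 7·6 + 6·2 + 8·9 + 3·12 + 2·1 = 164 ≡ 8.
  S_1 = Σ v_i α_i r_i = 7·10·6 + 6·7·2 + 8·5·9 + 3·8·12 + 2·3·1 = 1158 ≡ 1.
  α_i^2 mod 13 = [9, 10, 12, 12, 9].
  S_2 = Σ v_i α_i^2 r_i = 7·9·6 + 6·10·2 + 8·12·9 + 3·12·12 + 2·9·1 = 1812 ≡ 5.
  S = (8, 1, 5) ≠ 0, so r is not a codeword (an error is present).
Step 3: locate the error. For a single error e at position i, S_ℓ = v_i·e·α_i^ℓ, so α_err = S_1/S_0.
  S_0^{−1} = 8^{−1} = 5 (mod 13), so α_err = 1·5 = 5 ≡ 5 = α_3. Error position i = 3.
  Consistency check: S_2/S_1 = 5·1 = 5 ≡ 5 = α_err ✓ (single-error assumption holds).
Step 4: error magnitude e = S_0/v_3 = S_0·∏_{j≠3}(α_3 − α_j) = 8·5 = 40 ≡ 1 (mod 13).
Step 5: correct position 3: c_3 = r_3 − e = 9 − 1 ≡ 8 (mod 13). Hence c = [6, 2, 8, 12, 1].
  Check: interpolating c through the α_i gives m(x) = 10 + 10·x (degree < 2) with m(α_i) = c_i for every i, so c is indeed a codeword.


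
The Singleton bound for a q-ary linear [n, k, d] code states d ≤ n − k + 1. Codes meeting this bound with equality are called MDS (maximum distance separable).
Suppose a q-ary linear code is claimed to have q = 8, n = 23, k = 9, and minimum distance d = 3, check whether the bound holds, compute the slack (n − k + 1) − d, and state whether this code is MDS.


Singleton RHS = n − k + 1 = 15, slack = 12, bound satisfied, not MDS.

Singleton bound: d ≤ n − k + 1.
Here n = 23, k = 9, so n − k + 1 = 15.
Given d = 3, check d ≤ 15: YES.
Slack = (n − k + 1) − d = 12.
The code is NOT MDS (slack = 12 > 0).
Description: the claimed parameters are [23, 9, 3]_8; such a code would be non-MDS.


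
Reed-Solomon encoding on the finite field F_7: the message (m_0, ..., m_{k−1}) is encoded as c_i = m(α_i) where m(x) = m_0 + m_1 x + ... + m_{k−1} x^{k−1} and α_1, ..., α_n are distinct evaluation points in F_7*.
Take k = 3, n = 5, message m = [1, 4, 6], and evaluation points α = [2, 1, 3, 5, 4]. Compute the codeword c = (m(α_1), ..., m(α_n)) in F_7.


c = [5, 4, 4, 3, 1]

Message polynomial: m(x) = 1 + 4·x + 6·x^2 (mod 7).
For each evaluation point α_i, compute m(α_i) mod 7:
  α_1 = 2: Horner steps 6 → 2 → 5, so m(2) = 5.
  α_2 = 1: Horner steps 6 → 3 → 4, so m(1) = 4.
  α_3 = 3: Horner steps 6 → 1 → 4, so m(3) = 4.
  α_4 = 5: Horner steps 6 → 6 → 3, so m(5) = 3.
  α_5 = 4: Horner steps 6 → 0 → 1, so m(4) = 1.
Codeword c = [5, 4, 4, 3, 1] ∈ F_7^5.
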